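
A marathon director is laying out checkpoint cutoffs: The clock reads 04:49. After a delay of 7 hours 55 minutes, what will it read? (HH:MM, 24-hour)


Start time: 04:49
Adding: 7 hours 55 minutes
Minutes: 49 + 55 = 104
Minute overflow: 104 >= 60, so carry 1 hour, minutes = 44
Hours: 4 + 7 + 1 = 12
Result: 12:44

12:44


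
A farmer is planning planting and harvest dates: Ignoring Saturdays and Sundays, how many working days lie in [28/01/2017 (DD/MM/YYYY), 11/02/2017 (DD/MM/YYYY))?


Start: 2017-01-28 (Saturday)
End (exclusive): 2017-02-11 (Saturday)
Total calendar days: 14
Full weeks: 14 // 7 = 2 -> 10 weekdays
Remaining 0 days starting on Saturday:
Total business days: 10 + 0 = 10

10


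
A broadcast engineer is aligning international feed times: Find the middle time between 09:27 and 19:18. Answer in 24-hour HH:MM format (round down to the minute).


Start time: 09:27 = 567 minutes from midnight
End time: 19:18 = 1158 minutes from midnight
Sum: 567 + 1158 = 1725
Midpoint: 1725 / 2 = 862 minutes
Convert: 862 / 60 = 14 hours, 22 minutes
Result: 14:22

14:22


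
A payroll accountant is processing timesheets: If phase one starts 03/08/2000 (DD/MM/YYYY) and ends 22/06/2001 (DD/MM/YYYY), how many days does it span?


Start date: 2000-08-03
End date: 2001-06-22
Aug 2000: +29 days
Sep 2000: +30 days
Oct 2000: +31 days
... (8 more months)
Total: 323 days

323


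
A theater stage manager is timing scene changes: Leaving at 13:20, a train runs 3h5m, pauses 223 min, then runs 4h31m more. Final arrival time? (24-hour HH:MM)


Depart: 13:20
Leg 1: +185 min -> 16:25
Layover: +223 min -> 20:08
Leg 2: +271 min -> 00:39
Total travel: 679 minutes = 11h 19m
Arrival: 00:39

00:39


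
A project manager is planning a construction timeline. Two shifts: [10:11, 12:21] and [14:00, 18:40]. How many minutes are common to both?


Interval A: [611, 741] minutes from midnight
Interval B: [840, 1120] minutes from midnight
Overlap start = max(611, 840) = 840
Overlap end = min(741, 1120) = 741
End <= start, so the intervals do not overlap: 0 minutes

0


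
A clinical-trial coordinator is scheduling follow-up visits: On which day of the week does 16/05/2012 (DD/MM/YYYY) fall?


Date: 2012-05-16
January 1, 2012 is a Sunday
Day of year: 137
Offset from Jan 1: 136 days
136 mod 7 = 3
Result: Wednesday

Wednesday


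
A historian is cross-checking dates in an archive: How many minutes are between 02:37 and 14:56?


Start time: 02:37 = 157 minutes from midnight
End time: 14:56 = 896 minutes from midnight
Difference: 896 - 157 = 739 minutes
That is 12 hours and 19 minutes

739


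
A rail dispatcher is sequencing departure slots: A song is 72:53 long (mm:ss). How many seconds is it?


Minutes: 72
Extra seconds: 53
Seconds per minute: 60
Minutes to seconds: 72 x 60 = 4320
Total: 4320 + 53 = 4373

4373


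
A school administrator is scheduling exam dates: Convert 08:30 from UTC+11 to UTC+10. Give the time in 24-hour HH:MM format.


Local time: 08:30 at UTC+11 (offset 11h)
Target zone: UTC+10 (offset 10h)
Difference: 10 - (11) = -1 hours
Calculation: 8 + (-1) = 7
Result: 07:30

07:30


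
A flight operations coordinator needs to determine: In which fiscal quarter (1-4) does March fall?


Month: March (month 3)
Q1: January-March (months 1-3)
Q2: April-June (months 4-6)
Q3: July-September (months 7-9)
Q4: October-December (months 10-12)
Month 3 falls in Q1

1


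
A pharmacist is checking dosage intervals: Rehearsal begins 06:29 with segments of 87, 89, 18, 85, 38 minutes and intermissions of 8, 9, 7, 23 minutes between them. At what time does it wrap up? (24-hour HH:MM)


Start: 06:29 = 389 min from midnight
  after task 1 (87 min): 07:56
  after break (8 min): 08:04
  after task 2 (89 min): 09:33
  after break (9 min): 09:42
  after task 3 (18 min): 10:00
  after break (7 min): 10:07
  after task 4 (85 min): 11:32
  after break (23 min): 11:55
  after task 5 (38 min): 12:33
Total elapsed: 364 minutes
End time: 12:33

12:33


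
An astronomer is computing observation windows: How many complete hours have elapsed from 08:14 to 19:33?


Start: 08:14
End: 19:33
Hour difference: 19 - 8 = 11 hours
Minute difference: 33 - 14 = 19 minutes
Total minutes: 679
Complete hours: 679 / 60 = 11 (remainder 19)

11


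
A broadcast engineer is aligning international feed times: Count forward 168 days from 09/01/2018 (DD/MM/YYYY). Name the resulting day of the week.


Start: 2018-01-09 (Tuesday)
Step 1 - find target date: add 168 days
  2018-01-09 + 168 days = 2018-06-26
Step 2 - day of week:
  168 mod 7 = 0
  Tuesday + 0 days -> Tuesday
Result: Tuesday (2018-06-26)

Tuesday


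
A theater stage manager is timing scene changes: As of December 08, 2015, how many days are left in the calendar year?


Start: December 08, 2015
End: December 31, 2015
Days left in December: 23
Total: 23 days

23


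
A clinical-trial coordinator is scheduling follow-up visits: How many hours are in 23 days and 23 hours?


Days: 23
Extra hours: 23
Hours per day: 24
Days to hours: 23 x 24 = 552
Total: 552 + 23 = 575

575


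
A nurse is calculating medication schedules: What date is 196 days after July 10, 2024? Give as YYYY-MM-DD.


Start: 2024-07-10
Adding 196 days
Days remaining in July: 21
After July: 175 days still to add
August 2024: 31 days, 144 remaining
September 2024: 30 days, 114 remaining
October 2024: 31 days, 83 remaining
November 2024: 30 days, 53 remaining
Result: 2025-01-22

2025-01-22


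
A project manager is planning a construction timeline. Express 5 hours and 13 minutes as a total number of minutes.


Hours: 5
Extra minutes: 13
Minutes per hour: 60
Hours to minutes: 5 x 60 = 300
Total: 300 + 13 = 313

313


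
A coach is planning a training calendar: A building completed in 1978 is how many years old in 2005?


Birth year: 1978
Current year: 2005
Age = current year - birth year
Age = 2005 - 1978 = 27

27


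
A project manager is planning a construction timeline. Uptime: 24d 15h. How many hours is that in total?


Days: 24
Extra hours: 15
Hours per day: 24
Days to hours: 24 x 24 = 576
Total: 576 + 15 = 591

591


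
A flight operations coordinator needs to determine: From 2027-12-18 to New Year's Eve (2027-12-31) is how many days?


Start: December 18, 2027
End: December 31, 2027
Days left in December: 13
Total: 13 days

13


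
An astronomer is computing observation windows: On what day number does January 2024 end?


Month: January
Year: 2024
January is a 31-day month
Total: 31 days

31


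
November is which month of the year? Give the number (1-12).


Calendar month order:
10. October
11. November <--
12. December
November is month number 11

11


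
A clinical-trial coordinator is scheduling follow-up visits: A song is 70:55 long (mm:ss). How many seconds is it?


Minutes: 70
Extra seconds: 55
Seconds per minute: 60
Minutes to seconds: 70 x 60 = 4200
Total: 4200 + 55 = 4255

4255


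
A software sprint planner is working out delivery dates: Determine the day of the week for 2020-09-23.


Date: 2020-09-23
January 1, 2020 is a Wednesday
Day of year: 267
Offset from Jan 1: 266 days
266 mod 7 = 0
Result: Wednesday

Wednesday


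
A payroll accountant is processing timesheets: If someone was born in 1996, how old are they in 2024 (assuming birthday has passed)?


Birth year: 1996
Current year: 2024
Age = current year - birth year
Age = 2024 - 1996 = 28

28


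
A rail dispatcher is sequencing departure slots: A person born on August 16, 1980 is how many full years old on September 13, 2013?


Birth: 1980-08-16
Reference: 2013-09-13
Year difference: 2013 - 1980 = 33
Has birthday (08-16) occurred by 09-13? Yes
Age in full years: 33

33


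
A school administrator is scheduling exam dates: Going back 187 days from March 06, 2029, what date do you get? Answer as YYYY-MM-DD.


Start: 2029-03-06
Subtracting 187 days
Days already passed in March: 6
After going back through March: 181 more days to subtract
February 2029: 28 days, 153 remaining
January 2029: 31 days, 122 remaining
December 2028: 31 days, 91 remaining
November 2028: 30 days, 61 remaining
Result: 2028-08-31

2028-08-31


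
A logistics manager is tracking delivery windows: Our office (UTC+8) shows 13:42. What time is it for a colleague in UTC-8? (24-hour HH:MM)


Local time: 13:42 at UTC+8 (offset 8h)
Target zone: UTC-8 (offset -8h)
Difference: -8 - (8) = -16 hours
Calculation: 13 + (-16) = -3
Wraparound: (-3) mod 24 = 21
Result: 21:42

21:42


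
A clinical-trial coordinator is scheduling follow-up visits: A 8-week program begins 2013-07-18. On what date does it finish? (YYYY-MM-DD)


Start: 2013-07-18
Weeks to add: 8
Convert to days: 8 x 7 = 56 days
Add 56 days to 2013-07-18
Result: 2013-09-12

2013-09-12


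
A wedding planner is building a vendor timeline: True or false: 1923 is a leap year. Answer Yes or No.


Year: 1923
Divisible by 4? 1923 / 4 = 480.75 -> No
Not divisible by 4, so NOT a leap year

No


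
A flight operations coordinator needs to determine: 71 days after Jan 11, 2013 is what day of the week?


Start: 2013-01-11 (Friday)
Step 1 - find target date: add 71 days
  2013-01-11 + 71 days = 2013-03-23
Step 2 - day of week:
  71 mod 7 = 1
  Friday + 1 days -> Saturday
Result: Saturday (2013-03-23)

Saturday


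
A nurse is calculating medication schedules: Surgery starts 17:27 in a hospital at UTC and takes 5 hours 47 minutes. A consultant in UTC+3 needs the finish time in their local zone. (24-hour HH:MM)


Start: 17:27 in UTC
Step 1 - add duration:
  minutes: 27 + 47 = 74 (carry 1h)
  hours: 17 + 5 + 1 = 23
  end in UTC: 23:14
Step 2 - convert UTC -> UTC+3:
  offset difference: 3 - (0) = 3 hours
  23 + (3) = 26 -> mod 24 = 2
Result: 02:14 in UTC+3

02:14


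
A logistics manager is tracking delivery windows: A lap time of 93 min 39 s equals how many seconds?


Minutes: 93
Seconds: 39
Convert minutes to seconds: 93 x 60 = 5580
Add remaining seconds: 5580 + 39 = 5619

5619


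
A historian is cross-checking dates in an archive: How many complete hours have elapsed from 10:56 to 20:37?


Start: 10:56
End: 20:37
Hour difference: 20 - 10 = 10 hours
Minute difference: 37 - 56 = -19 minutes
Total minutes: 581
Complete hours: 581 / 60 = 9 (remainder 41)

9


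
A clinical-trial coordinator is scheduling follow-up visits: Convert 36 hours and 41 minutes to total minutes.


Hours: 36
Minutes: 41
Convert hours to minutes: 36 x 60 = 2160
Add remaining minutes: 2160 + 41 = 2201

2201


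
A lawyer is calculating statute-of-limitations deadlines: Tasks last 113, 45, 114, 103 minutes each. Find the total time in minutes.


Durations: 113, 45, 114, 103
Running sum: 113
+ 45 = 158
+ 114 = 272
+ 103 = 375
Total duration: 375 minutes
That is 6 hours and 15 minutes

375


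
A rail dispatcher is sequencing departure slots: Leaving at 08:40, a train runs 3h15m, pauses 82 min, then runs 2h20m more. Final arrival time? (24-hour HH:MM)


Depart: 08:40
Leg 1: +195 min -> 11:55
Layover: +82 min -> 13:17
Leg 2: +140 min -> 15:37
Total travel: 417 minutes = 6h 57m
Arrival: 15:37

15:37


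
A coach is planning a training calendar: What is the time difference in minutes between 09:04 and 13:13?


Start time: 09:04 = 544 minutes from midnight
End time: 13:13 = 793 minutes from midnight
Difference: 793 - 544 = 249 minutes
That is 4 hours and 9 minutes

249


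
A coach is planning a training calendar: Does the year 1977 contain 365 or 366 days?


Year: 1977
Check leap year rules:
Divisible by 4? No
1977 is not a leap year
Days: 365

365


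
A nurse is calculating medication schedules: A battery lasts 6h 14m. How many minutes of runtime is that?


Hours: 6
Extra minutes: 14
Minutes per hour: 60
Hours to minutes: 6 x 60 = 360
Total: 360 + 14 = 374

374


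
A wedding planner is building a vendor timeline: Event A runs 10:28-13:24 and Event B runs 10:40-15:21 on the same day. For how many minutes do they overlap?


Interval A: [628, 804] minutes from midnight
Interval B: [640, 921] minutes from midnight
Overlap start = max(628, 640) = 640
Overlap end = min(804, 921) = 804
Overlap = 804 - 640 = 164 minutes

164


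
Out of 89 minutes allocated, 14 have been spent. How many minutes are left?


Total budget: 89 minutes
Time used: 14 minutes
Remaining: 89 - 14 = 75 minutes
Percent used: 15.7%
Percent remaining: 84.3%

75


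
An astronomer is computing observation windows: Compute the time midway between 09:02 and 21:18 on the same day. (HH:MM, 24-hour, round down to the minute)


Start time: 09:02 = 542 minutes from midnight
End time: 21:18 = 1278 minutes from midnight
Sum: 542 + 1278 = 1820
Midpoint: 1820 / 2 = 910 minutes
Convert: 910 / 60 = 15 hours, 10 minutes
Result: 15:10

15:10


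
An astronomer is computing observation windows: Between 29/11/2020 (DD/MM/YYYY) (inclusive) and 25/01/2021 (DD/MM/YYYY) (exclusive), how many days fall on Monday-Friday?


Start: 2020-11-29 (Sunday)
End (exclusive): 2021-01-25 (Monday)
Total calendar days: 57
Full weeks: 57 // 7 = 8 -> 40 weekdays
Remaining 1 days starting on Sunday:
  Sun(-) -> 0 weekdays
Total business days: 40 + 0 = 40

40


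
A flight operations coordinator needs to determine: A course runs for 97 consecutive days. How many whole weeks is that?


Total days: 97
Days per week: 7
Division: 97 / 7 = 13 remainder 6
Complete weeks: 13
Remaining days: 6

13


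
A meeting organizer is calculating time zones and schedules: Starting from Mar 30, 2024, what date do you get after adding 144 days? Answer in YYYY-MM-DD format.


Start: 2024-03-30
Adding 144 days
Days remaining in March: 1
After March: 143 days still to add
April 2024: 30 days, 113 remaining
May 2024: 31 days, 82 remaining
June 2024: 30 days, 52 remaining
July 2024: 31 days, 21 remaining
Result: 2024-08-21

2024-08-21


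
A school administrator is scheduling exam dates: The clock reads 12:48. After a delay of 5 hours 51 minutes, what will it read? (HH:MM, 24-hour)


Start time: 12:48
Adding: 5 hours 51 minutes
Minutes: 48 + 51 = 99
Minute overflow: 99 >= 60, so carry 1 hour, minutes = 39
Hours: 12 + 5 + 1 = 18
Result: 18:39

18:39


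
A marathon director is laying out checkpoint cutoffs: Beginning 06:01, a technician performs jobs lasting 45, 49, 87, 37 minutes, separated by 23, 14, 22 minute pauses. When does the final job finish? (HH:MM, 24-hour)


Start: 06:01 = 361 min from midnight
  after task 1 (45 min): 06:46
  after break (23 min): 07:09
  after task 2 (49 min): 07:58
  after break (14 min): 08:12
  after task 3 (87 min): 09:39
  after break (22 min): 10:01
  after task 4 (37 min): 10:38
Total elapsed: 277 minutes
End time: 10:38

10:38


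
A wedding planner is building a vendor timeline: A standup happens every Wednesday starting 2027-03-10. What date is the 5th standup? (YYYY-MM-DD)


First occurrence: 2027-03-10 (occurrence 1)
Each occurrence is 7 days after the previous.
Occurrence 5 is 4 weeks after the first.
4 weeks = 28 days
2027-03-10 + 28 days = 2027-04-07

2027-04-07


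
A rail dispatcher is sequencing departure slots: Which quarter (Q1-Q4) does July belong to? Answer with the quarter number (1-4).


Month: July (month 7)
Q1: January-March (months 1-3)
Q2: April-June (months 4-6)
Q3: July-September (months 7-9)
Q4: October-December (months 10-12)
Month 7 falls in Q3

3


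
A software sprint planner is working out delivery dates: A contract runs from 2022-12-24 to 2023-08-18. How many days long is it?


Start date: 2022-12-24
End date: 2023-08-18
Dec 2022: +8 days
Jan 2023: +31 days
Feb 2023: +28 days
... (6 more months)
Total: 237 days

237


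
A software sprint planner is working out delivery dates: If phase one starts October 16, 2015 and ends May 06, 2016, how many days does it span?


Start date: 2015-10-16
End date: 2016-05-06
Oct 2015: +16 days
Nov 2015: +30 days
Dec 2015: +31 days
... (5 more months)
Total: 203 days

203


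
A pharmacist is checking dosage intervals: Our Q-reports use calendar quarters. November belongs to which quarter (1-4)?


Month: November (month 11)
Q1: January-March (months 1-3)
Q2: April-June (months 4-6)
Q3: July-September (months 7-9)
Q4: October-December (months 10-12)
Month 11 falls in Q4

4


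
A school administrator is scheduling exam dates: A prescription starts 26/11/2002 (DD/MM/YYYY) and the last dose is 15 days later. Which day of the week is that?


Start: 2002-11-26 (Tuesday)
Step 1 - find target date: add 15 days
  2002-11-26 + 15 days = 2002-12-11
Step 2 - day of week:
  15 mod 7 = 1
  Tuesday + 1 days -> Wednesday
Result: Wednesday (2002-12-11)

Wednesday


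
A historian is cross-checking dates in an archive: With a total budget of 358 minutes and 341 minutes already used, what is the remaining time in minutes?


Total budget: 358 minutes
Time used: 341 minutes
Remaining: 358 - 341 = 17 minutes
Percent used: 95.3%
Percent remaining: 4.7%

17


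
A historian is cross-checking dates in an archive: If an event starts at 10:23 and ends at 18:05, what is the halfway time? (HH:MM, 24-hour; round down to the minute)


Start time: 10:23 = 623 minutes from midnight
End time: 18:05 = 1085 minutes from midnight
Sum: 623 + 1085 = 1708
Midpoint: 1708 / 2 = 854 minutes
Convert: 854 / 60 = 14 hours, 14 minutes
Result: 14:14

14:14


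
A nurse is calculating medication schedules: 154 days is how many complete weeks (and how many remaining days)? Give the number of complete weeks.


Total days: 154
Days per week: 7
Division: 154 / 7 = 22 remainder 0
Complete weeks: 22
Remaining days: 0

22


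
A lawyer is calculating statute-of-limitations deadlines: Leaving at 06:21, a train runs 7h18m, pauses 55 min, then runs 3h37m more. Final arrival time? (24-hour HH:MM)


Depart: 06:21
Leg 1: +438 min -> 13:39
Layover: +55 min -> 14:34
Leg 2: +217 min -> 18:11
Total travel: 710 minutes = 11h 50m
Arrival: 18:11

18:11


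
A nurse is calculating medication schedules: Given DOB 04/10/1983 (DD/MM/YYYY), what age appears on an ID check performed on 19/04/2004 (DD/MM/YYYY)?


Birth: 1983-10-04
Reference: 2004-04-19
Year difference: 2004 - 1983 = 21
Has birthday (10-04) occurred by 04-19? No
Birthday not yet reached this year -> subtract 1
Age in full years: 20

20


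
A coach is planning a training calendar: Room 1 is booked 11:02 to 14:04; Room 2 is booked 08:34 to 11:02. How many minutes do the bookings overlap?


Interval A: [662, 844] minutes from midnight
Interval B: [514, 662] minutes from midnight
Overlap start = max(662, 514) = 662
Overlap end = min(844, 662) = 662
End <= start, so the intervals do not overlap: 0 minutes

0


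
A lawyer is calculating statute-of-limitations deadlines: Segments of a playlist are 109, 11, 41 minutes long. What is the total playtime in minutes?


Durations: 109, 11, 41
Running sum: 109
+ 11 = 120
+ 41 = 161
Total duration: 161 minutes
That is 2 hours and 41 minutes

161


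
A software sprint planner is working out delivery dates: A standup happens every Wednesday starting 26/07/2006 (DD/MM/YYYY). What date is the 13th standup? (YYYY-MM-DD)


First occurrence: 2006-07-26 (occurrence 1)
Each occurrence is 7 days after the previous.
Occurrence 13 is 12 weeks after the first.
12 weeks = 84 days
2006-07-26 + 84 days = 2006-10-18

2006-10-18


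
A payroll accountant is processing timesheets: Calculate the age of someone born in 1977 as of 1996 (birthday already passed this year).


Birth year: 1977
Current year: 1996
Age = current year - birth year
Age = 1996 - 1977 = 19

19


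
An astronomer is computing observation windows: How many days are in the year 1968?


Year: 1968
Check leap year rules:
Divisible by 4? Yes
Divisible by 100? No
1968 is a leap year
Days: 366

366


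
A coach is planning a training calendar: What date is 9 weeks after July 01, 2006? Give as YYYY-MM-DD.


Start: 2006-07-01
Weeks to add: 9
Convert to days: 9 x 7 = 63 days
Add 63 days to 2006-07-01
Result: 2006-09-02

2006-09-02


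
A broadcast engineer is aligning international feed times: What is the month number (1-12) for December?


Calendar month order:
11. November
12. December <--
December is month number 12

12


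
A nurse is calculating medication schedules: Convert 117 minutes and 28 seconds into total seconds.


Minutes: 117
Seconds: 28
Convert minutes to seconds: 117 x 60 = 7020
Add remaining seconds: 7020 + 28 = 7048

7048


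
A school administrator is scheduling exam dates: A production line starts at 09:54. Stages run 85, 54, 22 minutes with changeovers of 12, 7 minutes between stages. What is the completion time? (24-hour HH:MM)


Start: 09:54 = 594 min from midnight
  after task 1 (85 min): 11:19
  after break (12 min): 11:31
  after task 2 (54 min): 12:25
  after break (7 min): 12:32
  after task 3 (22 min): 12:54
Total elapsed: 180 minutes
End time: 12:54

12:54


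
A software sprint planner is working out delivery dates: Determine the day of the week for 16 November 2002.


Date: 2002-11-16
January 1, 2002 is a Tuesday
Day of year: 320
Offset from Jan 1: 319 days
319 mod 7 = 4
Result: Saturday

Saturday


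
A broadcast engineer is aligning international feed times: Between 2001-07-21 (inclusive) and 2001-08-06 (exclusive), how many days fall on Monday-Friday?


Start: 2001-07-21 (Saturday)
End (exclusive): 2001-08-06 (Monday)
Total calendar days: 16
Full weeks: 16 // 7 = 2 -> 10 weekdays
Remaining 2 days starting on Saturday:
  Sat(-), Sun(-) -> 0 weekdays
Total business days: 10 + 0 = 10

10


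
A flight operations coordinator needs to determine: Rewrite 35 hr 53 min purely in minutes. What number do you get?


Hours: 35
Extra minutes: 53
Minutes per hour: 60
Hours to minutes: 35 x 60 = 2100
Total: 2100 + 53 = 2153

2153


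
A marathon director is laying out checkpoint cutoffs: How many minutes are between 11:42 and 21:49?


Start time: 11:42 = 702 minutes from midnight
End time: 21:49 = 1309 minutes from midnight
Difference: 1309 - 702 = 607 minutes
That is 10 hours and 7 minutes

607


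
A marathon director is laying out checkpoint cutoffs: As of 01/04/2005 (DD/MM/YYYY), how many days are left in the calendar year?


Start: April 01, 2005
End: December 31, 2005
Days left in April: 29
May: 31
June: 30
July: 31
August: 31
... plus remaining months
Sum of remaining months: 245
Total: 29 + 245 = 274

274


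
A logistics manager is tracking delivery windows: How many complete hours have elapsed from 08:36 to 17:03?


Start: 08:36
End: 17:03
Hour difference: 17 - 8 = 9 hours
Minute difference: 3 - 36 = -33 minutes
Total minutes: 507
Complete hours: 507 / 60 = 8 (remainder 27)

8


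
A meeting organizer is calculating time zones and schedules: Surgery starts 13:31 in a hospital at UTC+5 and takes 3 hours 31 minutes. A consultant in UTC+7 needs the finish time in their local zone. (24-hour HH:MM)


Start: 13:31 in UTC+5
Step 1 - add duration:
  minutes: 31 + 31 = 62 (carry 1h)
  hours: 13 + 3 + 1 = 17
  end in UTC+5: 17:02
Step 2 - convert UTC+5 -> UTC+7:
  offset difference: 7 - (5) = 2 hours
  17 + (2) = 19 -> mod 24 = 19
Result: 19:02 in UTC+7

19:02


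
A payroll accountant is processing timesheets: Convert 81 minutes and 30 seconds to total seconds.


Minutes: 81
Extra seconds: 30
Seconds per minute: 60
Minutes to seconds: 81 x 60 = 4860
Total: 4860 + 30 = 4890

4890


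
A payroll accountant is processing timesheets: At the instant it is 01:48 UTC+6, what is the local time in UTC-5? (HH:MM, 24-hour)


Local time: 01:48 at UTC+6 (offset 6h)
Target zone: UTC-5 (offset -5h)
Difference: -5 - (6) = -11 hours
Calculation: 1 + (-11) = -10
Wraparound: (-10) mod 24 = 14
Result: 14:48

14:48


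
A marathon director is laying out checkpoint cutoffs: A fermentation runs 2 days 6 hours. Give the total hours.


Days: 2
Extra hours: 6
Hours per day: 24
Days to hours: 2 x 24 = 48
Total: 48 + 6 = 54

54


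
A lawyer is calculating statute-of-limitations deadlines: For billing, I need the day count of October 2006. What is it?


Month: October
Year: 2006
October is a 31-day month
Total: 31 days

31


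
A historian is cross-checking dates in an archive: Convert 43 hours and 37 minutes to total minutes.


Hours: 43
Minutes: 37
Convert hours to minutes: 43 x 60 = 2580
Add remaining minutes: 2580 + 37 = 2617

2617


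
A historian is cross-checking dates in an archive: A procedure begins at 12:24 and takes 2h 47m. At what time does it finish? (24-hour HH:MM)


Start time: 12:24
Adding: 2 hours 47 minutes
Minutes: 24 + 47 = 71
Minute overflow: 71 >= 60, so carry 1 hour, minutes = 11
Hours: 12 + 2 + 1 = 15
Result: 15:11

15:11


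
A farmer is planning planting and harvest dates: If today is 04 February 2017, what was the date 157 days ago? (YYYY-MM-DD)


Start: 2017-02-04
Subtracting 157 days
Days already passed in February: 4
After going back through February: 153 more days to subtract
January 2017: 31 days, 122 remaining
December 2016: 31 days, 91 remaining
November 2016: 30 days, 61 remaining
October 2016: 31 days, 30 remaining
Result: 2016-08-31

2016-08-31


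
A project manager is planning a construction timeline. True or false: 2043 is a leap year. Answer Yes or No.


Year: 2043
Divisible by 4? 2043 / 4 = 510.75 -> No
Not divisible by 4, so NOT a leap year

No


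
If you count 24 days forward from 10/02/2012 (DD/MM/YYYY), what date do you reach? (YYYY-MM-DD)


Start: 2012-02-10
Adding 24 days
Days remaining in February: 19
After February: 5 days still to add
March 2012 has 31 days, need 5
Result: 2012-03-05

2012-03-05


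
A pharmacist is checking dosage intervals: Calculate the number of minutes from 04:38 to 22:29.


Start time: 04:38 = 278 minutes from midnight
End time: 22:29 = 1349 minutes from midnight
Difference: 1349 - 278 = 1071 minutes
That is 17 hours and 51 minutes

1071


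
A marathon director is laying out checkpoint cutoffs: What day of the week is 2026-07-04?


Date: 2026-07-04
January 1, 2026 is a Thursday
Day of year: 185
Offset from Jan 1: 184 days
184 mod 7 = 2
Result: Saturday

Saturday


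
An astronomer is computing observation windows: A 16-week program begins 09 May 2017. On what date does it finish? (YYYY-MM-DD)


Start: 2017-05-09
Weeks to add: 16
Convert to days: 16 x 7 = 112 days
Add 112 days to 2017-05-09
Result: 2017-08-29

2017-08-29


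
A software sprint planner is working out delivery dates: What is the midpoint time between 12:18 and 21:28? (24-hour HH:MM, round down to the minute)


Start time: 12:18 = 738 minutes from midnight
End time: 21:28 = 1288 minutes from midnight
Sum: 738 + 1288 = 2026
Midpoint: 2026 / 2 = 1013 minutes
Convert: 1013 / 60 = 16 hours, 53 minutes
Result: 16:53

16:53


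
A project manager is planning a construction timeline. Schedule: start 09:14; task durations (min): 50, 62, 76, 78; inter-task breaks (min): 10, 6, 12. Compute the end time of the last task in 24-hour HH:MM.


Start: 09:14 = 554 min from midnight
  after task 1 (50 min): 10:04
  after break (10 min): 10:14
  after task 2 (62 min): 11:16
  after break (6 min): 11:22
  after task 3 (76 min): 12:38
  after break (12 min): 12:50
  after task 4 (78 min): 14:08
Total elapsed: 294 minutes
End time: 14:08

14:08


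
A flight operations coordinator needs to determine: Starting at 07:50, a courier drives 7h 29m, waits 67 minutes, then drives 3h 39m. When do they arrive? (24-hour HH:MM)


Depart: 07:50
Leg 1: +449 min -> 15:19
Layover: +67 min -> 16:26
Leg 2: +219 min -> 20:05
Total travel: 735 minutes = 12h 15m
Arrival: 20:05

20:05


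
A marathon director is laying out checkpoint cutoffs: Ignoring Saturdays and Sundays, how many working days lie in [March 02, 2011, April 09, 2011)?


Start: 2011-03-02 (Wednesday)
End (exclusive): 2011-04-09 (Saturday)
Total calendar days: 38
Full weeks: 38 // 7 = 5 -> 25 weekdays
Remaining 3 days starting on Wednesday:
  Wed(w), Thu(w), Fri(w) -> 3 weekdays
Total business days: 25 + 3 = 28

28


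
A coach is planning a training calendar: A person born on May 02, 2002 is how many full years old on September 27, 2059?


Birth: 2002-05-02
Reference: 2059-09-27
Year difference: 2059 - 2002 = 57
Has birthday (05-02) occurred by 09-27? Yes
Age in full years: 57

57


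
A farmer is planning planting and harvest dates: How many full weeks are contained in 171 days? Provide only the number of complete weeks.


Total days: 171
Days per week: 7
Division: 171 / 7 = 24 remainder 3
Complete weeks: 24
Remaining days: 3

24


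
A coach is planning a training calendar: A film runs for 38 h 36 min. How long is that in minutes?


Hours: 38
Minutes: 36
Convert hours to minutes: 38 x 60 = 2280
Add remaining minutes: 2280 + 36 = 2316

2316


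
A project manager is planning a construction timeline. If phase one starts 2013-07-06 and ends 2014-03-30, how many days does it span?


Start date: 2013-07-06
End date: 2014-03-30
Jul 2013: +26 days
Aug 2013: +31 days
Sep 2013: +30 days
... (6 more months)
Total: 267 days

267


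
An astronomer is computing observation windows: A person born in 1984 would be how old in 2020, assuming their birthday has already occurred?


Birth year: 1984
Current year: 2020
Age = current year - birth year
Age = 2020 - 1984 = 36

36


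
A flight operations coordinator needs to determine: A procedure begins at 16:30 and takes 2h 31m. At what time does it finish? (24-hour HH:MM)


Start time: 16:30
Adding: 2 hours 31 minutes
Minutes: 30 + 31 = 61
Minute overflow: 61 >= 60, so carry 1 hour, minutes = 1
Hours: 16 + 2 + 1 = 19
Result: 19:01

19:01


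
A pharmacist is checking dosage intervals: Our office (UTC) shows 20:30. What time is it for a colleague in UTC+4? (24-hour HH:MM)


Local time: 20:30 at UTC (offset 0h)
Target zone: UTC+4 (offset 4h)
Difference: 4 - (0) = 4 hours
Calculation: 20 + (4) = 24
Wraparound: (24) mod 24 = 0
Result: 00:30

00:30


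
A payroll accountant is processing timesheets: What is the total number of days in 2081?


Year: 2081
Check leap year rules:
Divisible by 4? No
2081 is not a leap year
Days: 365

365


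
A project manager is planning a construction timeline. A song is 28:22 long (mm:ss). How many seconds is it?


Minutes: 28
Extra seconds: 22
Seconds per minute: 60
Minutes to seconds: 28 x 60 = 1680
Total: 1680 + 22 = 1702

1702


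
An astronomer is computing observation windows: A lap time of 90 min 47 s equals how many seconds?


Minutes: 90
Seconds: 47
Convert minutes to seconds: 90 x 60 = 5400
Add remaining seconds: 5400 + 47 = 5447

5447


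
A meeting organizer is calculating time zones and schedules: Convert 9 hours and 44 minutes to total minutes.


Hours: 9
Extra minutes: 44
Minutes per hour: 60
Hours to minutes: 9 x 60 = 540
Total: 540 + 44 = 584

584


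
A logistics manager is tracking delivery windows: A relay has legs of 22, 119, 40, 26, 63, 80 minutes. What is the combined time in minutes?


Durations: 22, 119, 40, 26, 63, 80
Running sum: 22
+ 119 = 141
+ 40 = 181
+ 26 = 207
+ 63 = 270
+ 80 = 350
Total duration: 350 minutes
That is 5 hours and 50 minutes

350


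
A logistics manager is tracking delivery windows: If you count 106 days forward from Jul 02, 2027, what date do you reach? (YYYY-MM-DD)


Start: 2027-07-02
Adding 106 days
Days remaining in July: 29
After July: 77 days still to add
August 2027: 31 days, 46 remaining
September 2027: 30 days, 16 remaining
October 2027 has 31 days, need 16
Result: 2027-10-16

2027-10-16


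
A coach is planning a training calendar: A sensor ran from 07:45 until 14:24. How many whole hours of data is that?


Start: 07:45
End: 14:24
Hour difference: 14 - 7 = 7 hours
Minute difference: 24 - 45 = -21 minutes
Total minutes: 399
Complete hours: 399 / 60 = 6 (remainder 39)

6


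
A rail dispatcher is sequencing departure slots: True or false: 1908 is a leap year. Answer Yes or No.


Year: 1908
Divisible by 4? 1908 / 4 = 477.0 -> Yes
Divisible by 100? 1908 / 100 = 19.08 -> No
Divisible by 4 but not 100, so it IS a leap year

Yes


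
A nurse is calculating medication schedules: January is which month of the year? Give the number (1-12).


Calendar month order:
1. January <--
2. February
January is month number 1

1


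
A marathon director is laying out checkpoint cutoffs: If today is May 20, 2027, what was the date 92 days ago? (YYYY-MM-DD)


Start: 2027-05-20
Subtracting 92 days
Days already passed in May: 20
After going back through May: 72 more days to subtract
April 2027: 30 days, 42 remaining
March 2027: 31 days, 11 remaining
February 2027 has 28 days, need 11
Result: 2027-02-17

2027-02-17


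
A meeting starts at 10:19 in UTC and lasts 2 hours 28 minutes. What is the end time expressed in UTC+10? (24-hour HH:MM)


Start: 10:19 in UTC
Step 1 - add duration:
  minutes: 19 + 28 = 47
  hours: 10 + 2 + 0 = 12
  end in UTC: 12:47
Step 2 - convert UTC -> UTC+10:
  offset difference: 10 - (0) = 10 hours
  12 + (10) = 22 -> mod 24 = 22
Result: 22:47 in UTC+10

22:47


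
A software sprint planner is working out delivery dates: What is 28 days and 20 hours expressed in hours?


Days: 28
Extra hours: 20
Hours per day: 24
Days to hours: 28 x 24 = 672
Total: 672 + 20 = 692

692


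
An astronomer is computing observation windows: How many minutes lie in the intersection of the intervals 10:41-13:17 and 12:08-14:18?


Interval A: [641, 797] minutes from midnight
Interval B: [728, 858] minutes from midnight
Overlap start = max(641, 728) = 728
Overlap end = min(797, 858) = 797
Overlap = 797 - 728 = 69 minutes

69


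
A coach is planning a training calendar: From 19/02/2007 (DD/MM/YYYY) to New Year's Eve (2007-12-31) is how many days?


Start: February 19, 2007
End: December 31, 2007
Days left in February: 9
March: 31
April: 30
May: 31
June: 30
... plus remaining months
Sum of remaining months: 306
Total: 9 + 306 = 315

315


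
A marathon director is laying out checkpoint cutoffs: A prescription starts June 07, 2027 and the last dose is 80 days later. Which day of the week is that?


Start: 2027-06-07 (Monday)
Step 1 - find target date: add 80 days
  2027-06-07 + 80 days = 2027-08-26
Step 2 - day of week:
  80 mod 7 = 3
  Monday + 3 days -> Thursday
Result: Thursday (2027-08-26)

Thursday


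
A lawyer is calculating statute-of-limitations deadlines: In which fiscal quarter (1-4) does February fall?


Month: February (month 2)
Q1: January-March (months 1-3)
Q2: April-June (months 4-6)
Q3: July-September (months 7-9)
Q4: October-December (months 10-12)
Month 2 falls in Q1

1


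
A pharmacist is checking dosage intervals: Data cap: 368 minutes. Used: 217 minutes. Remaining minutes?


Total budget: 368 minutes
Time used: 217 minutes
Remaining: 368 - 217 = 151 minutes
Percent used: 59.0%
Percent remaining: 41.0%

151


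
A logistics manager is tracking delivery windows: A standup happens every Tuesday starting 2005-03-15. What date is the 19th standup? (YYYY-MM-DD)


First occurrence: 2005-03-15 (occurrence 1)
Each occurrence is 7 days after the previous.
Occurrence 19 is 18 weeks after the first.
18 weeks = 126 days
2005-03-15 + 126 days = 2005-07-19

2005-07-19


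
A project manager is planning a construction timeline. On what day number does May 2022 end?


Month: May
Year: 2022
May is a 31-day month
Total: 31 days

31


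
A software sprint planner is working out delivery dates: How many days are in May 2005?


Month: May
Year: 2005
May is a 31-day month
Total: 31 days

31


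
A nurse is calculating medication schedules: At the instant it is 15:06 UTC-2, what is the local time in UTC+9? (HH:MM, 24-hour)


Local time: 15:06 at UTC-2 (offset -2h)
Target zone: UTC+9 (offset 9h)
Difference: 9 - (-2) = 11 hours
Calculation: 15 + (11) = 26
Wraparound: (26) mod 24 = 2
Result: 02:06

02:06


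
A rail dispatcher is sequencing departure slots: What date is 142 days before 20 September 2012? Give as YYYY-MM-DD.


Start: 2012-09-20
Subtracting 142 days
Days already passed in September: 20
After going back through September: 122 more days to subtract
August 2012: 31 days, 91 remaining
July 2012: 31 days, 60 remaining
June 2012: 30 days, 30 remaining
May 2012 has 31 days, need 30
Result: 2012-05-01

2012-05-01


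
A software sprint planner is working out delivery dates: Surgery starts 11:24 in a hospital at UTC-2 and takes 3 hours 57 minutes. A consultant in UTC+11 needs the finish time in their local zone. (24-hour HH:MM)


Start: 11:24 in UTC-2
Step 1 - add duration:
  minutes: 24 + 57 = 81 (carry 1h)
  hours: 11 + 3 + 1 = 15
  end in UTC-2: 15:21
Step 2 - convert UTC-2 -> UTC+11:
  offset difference: 11 - (-2) = 13 hours
  15 + (13) = 28 -> mod 24 = 4
Result: 04:21 in UTC+11

04:21


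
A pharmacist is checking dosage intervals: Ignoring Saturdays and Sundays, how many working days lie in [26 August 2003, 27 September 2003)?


Start: 2003-08-26 (Tuesday)
End (exclusive): 2003-09-27 (Saturday)
Total calendar days: 32
Full weeks: 32 // 7 = 4 -> 20 weekdays
Remaining 4 days starting on Tuesday:
  Tue(w), Wed(w), Thu(w), Fri(w) -> 4 weekdays
Total business days: 20 + 4 = 24

24


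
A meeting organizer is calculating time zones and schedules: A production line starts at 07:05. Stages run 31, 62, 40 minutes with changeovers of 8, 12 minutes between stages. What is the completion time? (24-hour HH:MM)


Start: 07:05 = 425 min from midnight
  after task 1 (31 min): 07:36
  after break (8 min): 07:44
  after task 2 (62 min): 08:46
  after break (12 min): 08:58
  after task 3 (40 min): 09:38
Total elapsed: 153 minutes
End time: 09:38

09:38


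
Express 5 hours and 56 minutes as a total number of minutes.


Hours: 5
Extra minutes: 56
Minutes per hour: 60
Hours to minutes: 5 x 60 = 300
Total: 300 + 56 = 356

356


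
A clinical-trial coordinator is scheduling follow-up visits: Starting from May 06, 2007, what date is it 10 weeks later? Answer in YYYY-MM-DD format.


Start: 2007-05-06
Weeks to add: 10
Convert to days: 10 x 7 = 70 days
Add 70 days to 2007-05-06
Result: 2007-07-15

2007-07-15


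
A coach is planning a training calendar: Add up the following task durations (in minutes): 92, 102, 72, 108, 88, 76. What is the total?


Durations: 92, 102, 72, 108, 88, 76
Running sum: 92
+ 102 = 194
+ 72 = 266
+ 108 = 374
+ 88 = 462
+ 76 = 538
Total duration: 538 minutes
That is 8 hours and 58 minutes

538


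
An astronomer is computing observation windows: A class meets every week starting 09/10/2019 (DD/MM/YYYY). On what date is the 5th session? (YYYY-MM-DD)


First occurrence: 2019-10-09 (occurrence 1)
Each occurrence is 7 days after the previous.
Occurrence 5 is 4 weeks after the first.
4 weeks = 28 days
2019-10-09 + 28 days = 2019-11-06

2019-11-06


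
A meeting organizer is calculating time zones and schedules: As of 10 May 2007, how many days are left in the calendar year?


Start: May 10, 2007
End: December 31, 2007
Days left in May: 21
June: 30
July: 31
August: 31
September: 30
... plus remaining months
Sum of remaining months: 214
Total: 21 + 214 = 235

235


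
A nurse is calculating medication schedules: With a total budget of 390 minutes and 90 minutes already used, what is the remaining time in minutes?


Total budget: 390 minutes
Time used: 90 minutes
Remaining: 390 - 90 = 300 minutes
Percent used: 23.1%
Percent remaining: 76.9%

300


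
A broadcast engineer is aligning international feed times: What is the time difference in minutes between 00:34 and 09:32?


Start time: 00:34 = 34 minutes from midnight
End time: 09:32 = 572 minutes from midnight
Difference: 572 - 34 = 538 minutes
That is 8 hours and 58 minutes

538


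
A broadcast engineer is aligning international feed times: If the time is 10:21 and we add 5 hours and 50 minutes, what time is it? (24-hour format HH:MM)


Start time: 10:21
Adding: 5 hours 50 minutes
Minutes: 21 + 50 = 71
Minute overflow: 71 >= 60, so carry 1 hour, minutes = 11
Hours: 10 + 5 + 1 = 16
Result: 16:11

16:11
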